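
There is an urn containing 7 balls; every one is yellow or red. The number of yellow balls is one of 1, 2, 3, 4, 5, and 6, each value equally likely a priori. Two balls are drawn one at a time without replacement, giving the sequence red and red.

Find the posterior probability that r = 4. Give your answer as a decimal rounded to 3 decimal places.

0.086

Under each hypothesis, the probability of the observed sequence is: P(data | r = 1) = (6/7)(5/6) = 5/7; P(data | r = 2) = (5/7)(4/6) = 10/21; P(data | r = 3) = (4/7)(3/6) = 2/7; P(data | r = 4) = (3/7)(2/6) = 1/7; P(data | r = 5) = (2/7)(1/6) = 1/21; P(data | r = 6) = (1/7)(0/6) = 0.
Weighting by the prior gives 1/6 · 5/7 = 5/42, 1/6 · 10/21 = 5/63, 1/6 · 2/7 = 1/21, 1/6 · 1/7 = 1/42, 1/6 · 1/21 = 1/126, 1/6 · 0 = 0; summing to 5/18.
Therefore the posterior P(r = 4 | data) = (1/42) / (5/18) = 3/35.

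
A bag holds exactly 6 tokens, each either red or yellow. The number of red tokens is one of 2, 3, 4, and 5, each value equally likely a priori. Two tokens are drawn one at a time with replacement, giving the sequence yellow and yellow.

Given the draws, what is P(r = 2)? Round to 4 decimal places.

0.5333

The likelihood of the observed sequence under each hypothesis: P(data | r = 2) = (4/6)(4/6) = 4/9; P(data | r = 3) = (3/6)(3/6) = 1/4; P(data | r = 4) = (2/6)(2/6) = 1/9; P(data | r = 5) = (1/6)(1/6) = 1/36.
Weighting by the prior gives 1/4 · 4/9 = 1/9, 1/4 · 1/4 = 1/16, 1/4 · 1/9 = 1/36, 1/4 · 1/36 = 1/144; these sum to 5/24.
So P(r = 2 | data) = (1/9) / (5/24) = 8/15.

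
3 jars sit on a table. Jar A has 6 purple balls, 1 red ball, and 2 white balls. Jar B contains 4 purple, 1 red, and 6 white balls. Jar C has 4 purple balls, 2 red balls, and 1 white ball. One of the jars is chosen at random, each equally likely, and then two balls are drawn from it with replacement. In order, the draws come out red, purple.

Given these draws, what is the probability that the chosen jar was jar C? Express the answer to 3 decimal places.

The likelihood of the observed sequence under each hypothesis: P(data | jar A) = (1/9)(6/9) = 0.074074; P(data | jar B) = (1/11)(4/11) = 0.033058; P(data | jar C) = (2/7)(4/7) = 0.16327.
The prior-weighted likelihoods are 1/3 · 0.074074 = 0.024691, 1/3 · 0.033058 = 0.011019, 1/3 · 0.16327 = 0.054422; with total 0.090132.
By Bayes' rule, P(jar C | data) = (0.054422) / (0.090132) = 0.6038.

0.604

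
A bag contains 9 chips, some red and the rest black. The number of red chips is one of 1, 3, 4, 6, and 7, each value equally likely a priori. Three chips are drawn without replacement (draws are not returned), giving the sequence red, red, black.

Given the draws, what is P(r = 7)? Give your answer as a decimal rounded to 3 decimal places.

0.311

For each hypothesis, P(data | H) works out to: P(data | r = 1) = (1/9)(0/8) = 0; P(data | r = 3) = (3/9)(2/8)(6/7) = 1/14; P(data | r = 4) = (4/9)(3/8)(5/7) = 5/42; P(data | r = 6) = (6/9)(5/8)(3/7) = 5/28; P(data | r = 7) = (7/9)(6/8)(2/7) = 1/6.
Weighting by the prior gives 1/5 · 0 = 0, 1/5 · 1/14 = 1/70, 1/5 · 5/42 = 1/42, 1/5 · 5/28 = 1/28, 1/5 · 1/6 = 1/30; with total 3/28.
By Bayes' rule, P(r = 7 | data) = (1/30) / (3/28) = 14/45.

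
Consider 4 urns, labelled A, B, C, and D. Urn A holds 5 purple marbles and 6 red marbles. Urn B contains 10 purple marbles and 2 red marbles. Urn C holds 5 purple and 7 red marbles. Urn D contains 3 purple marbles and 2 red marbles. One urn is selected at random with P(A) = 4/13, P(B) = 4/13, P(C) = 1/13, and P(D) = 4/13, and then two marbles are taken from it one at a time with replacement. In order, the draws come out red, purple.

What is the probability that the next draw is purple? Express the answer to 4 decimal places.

0.5785

The likelihood of the observed sequence under each hypothesis: P(data | urn A) = (6/11)(5/11) = 0.24793; P(data | urn B) = (2/12)(10/12) = 0.13889; P(data | urn C) = (7/12)(5/12) = 0.24306; P(data | urn D) = (2/5)(3/5) = 0.24.
Weighting by the prior gives 4/13 · 0.24793 = 0.076287, 4/13 · 0.13889 = 0.042735, 1/13 · 0.24306 = 0.018697, 4/13 · 0.24 = 0.073846; these sum to 0.21157.
Dividing through by the total gives posterior P(urn A | data) = 0.36059, P(urn B | data) = 0.20199, P(urn C | data) = 0.088373, P(urn D | data) = 0.34905.
The predictive probability is P(purple next | data) = (5/11)(0.36059) + (5/6)(0.20199) + (5/12)(0.088373) + (3/5)(0.34905) = 0.57848.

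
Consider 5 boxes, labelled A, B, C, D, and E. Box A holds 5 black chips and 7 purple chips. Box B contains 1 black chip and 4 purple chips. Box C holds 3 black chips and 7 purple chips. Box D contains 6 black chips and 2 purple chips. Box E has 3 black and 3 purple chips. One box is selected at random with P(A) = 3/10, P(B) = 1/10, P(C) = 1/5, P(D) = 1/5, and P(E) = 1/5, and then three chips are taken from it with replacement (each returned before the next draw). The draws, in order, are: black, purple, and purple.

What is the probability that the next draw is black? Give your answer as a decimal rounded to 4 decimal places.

0.4083

For each hypothesis, P(data | H) works out to: P(data | box A) = (5/12)(7/12)(7/12) = 0.14178; P(data | box B) = (1/5)(4/5)(4/5) = 0.128; P(data | box C) = (3/10)(7/10)(7/10) = 0.147; P(data | box D) = (6/8)(2/8)(2/8) = 0.046875; P(data | box E) = (3/6)(3/6)(3/6) = 0.125.
Multiplying each by its prior: 3/10 · 0.14178 = 0.042535, 1/10 · 0.128 = 0.0128, 1/5 · 0.147 = 0.0294, 1/5 · 0.046875 = 0.009375, 1/5 · 0.125 = 0.025; with total 0.11911.
Normalising, the posterior is P(box A | data) = 0.35711, P(box B | data) = 0.10746, P(box C | data) = 0.24683, P(box D | data) = 0.078709, P(box E | data) = 0.20989.
So P(black next | data) = Σ P(black next | H) P(H | data) = (5/12)(0.35711) + (1/5)(0.10746) + (3/10)(0.24683) + (3/4)(0.078709) + (1/2)(0.20989) = 0.40831.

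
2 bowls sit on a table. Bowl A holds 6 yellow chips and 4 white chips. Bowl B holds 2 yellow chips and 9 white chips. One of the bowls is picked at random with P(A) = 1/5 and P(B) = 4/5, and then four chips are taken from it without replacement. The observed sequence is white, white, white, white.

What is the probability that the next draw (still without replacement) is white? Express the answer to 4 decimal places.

0.7121

For each hypothesis, P(data | H) works out to: P(data | bowl A) = (4/10)(3/9)(2/8)(1/7) = 0.0047619; P(data | bowl B) = (9/11)(8/10)(7/9)(6/8) = 0.38182.
Weighting by the prior gives 1/5 · 0.0047619 = 0.00095238, 4/5 · 0.38182 = 0.30545; these sum to 0.30641.
The posterior is then P(bowl A | data) = 0.0031082, P(bowl B | data) = 0.99689.
The predictive probability is P(white next | data) = (0)(0.0031082) + (5/7)(0.99689) = 0.71207.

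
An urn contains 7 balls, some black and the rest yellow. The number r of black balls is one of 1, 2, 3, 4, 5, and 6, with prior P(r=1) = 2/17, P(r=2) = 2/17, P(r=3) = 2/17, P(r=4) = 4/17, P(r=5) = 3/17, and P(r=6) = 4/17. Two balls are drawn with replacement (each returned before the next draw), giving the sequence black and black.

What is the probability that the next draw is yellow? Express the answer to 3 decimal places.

0.280

The likelihood of the observed sequence under each hypothesis: P(data | r = 1) = (1/7)(1/7) = 1/49; P(data | r = 2) = (2/7)(2/7) = 4/49; P(data | r = 3) = (3/7)(3/7) = 9/49; P(data | r = 4) = (4/7)(4/7) = 16/49; P(data | r = 5) = (5/7)(5/7) = 25/49; P(data | r = 6) = (6/7)(6/7) = 36/49.
The prior-weighted likelihoods are 2/17 · 1/49 = 2/833, 2/17 · 4/49 = 8/833, 2/17 · 9/49 = 18/833, 4/17 · 16/49 = 64/833, 3/17 · 25/49 = 75/833, 4/17 · 36/49 = 144/833; these sum to 311/833.
The posterior is then P(r = 1 | data) = 0.0064309, P(r = 2 | data) = 0.025723, P(r = 3 | data) = 0.057878, P(r = 4 | data) = 0.20579, P(r = 5 | data) = 0.24116, P(r = 6 | data) = 0.46302.
So P(yellow next | data) = Σ P(yellow next | H) P(H | data) = (6/7)(0.0064309) + (5/7)(0.025723) + (4/7)(0.057878) + (3/7)(0.20579) + (2/7)(0.24116) + (1/7)(0.46302) = 0.2802.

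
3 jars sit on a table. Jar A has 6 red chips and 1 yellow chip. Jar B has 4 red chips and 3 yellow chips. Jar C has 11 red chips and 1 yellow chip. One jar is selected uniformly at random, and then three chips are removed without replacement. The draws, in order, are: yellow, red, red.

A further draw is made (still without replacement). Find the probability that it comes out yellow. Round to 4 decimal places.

0.2156

The likelihood of the observed sequence under each hypothesis: P(data | jar A) = (1/7)(6/6)(5/5) = 0.14286; P(data | jar B) = (3/7)(4/6)(3/5) = 0.17143; P(data | jar C) = (1/12)(11/11)(10/10) = 0.083333.
The prior-weighted likelihoods are 1/3 · 0.14286 = 0.047619, 1/3 · 0.17143 = 0.057143, 1/3 · 0.083333 = 0.027778; with total 0.13254.
Dividing through by the total gives posterior P(jar A | data) = 0.35928, P(jar B | data) = 0.43114, P(jar C | data) = 0.20958.
Averaging over the posterior, P(yellow next | data) = (0)(0.35928) + (1/2)(0.43114) + (0)(0.20958) = 0.21557.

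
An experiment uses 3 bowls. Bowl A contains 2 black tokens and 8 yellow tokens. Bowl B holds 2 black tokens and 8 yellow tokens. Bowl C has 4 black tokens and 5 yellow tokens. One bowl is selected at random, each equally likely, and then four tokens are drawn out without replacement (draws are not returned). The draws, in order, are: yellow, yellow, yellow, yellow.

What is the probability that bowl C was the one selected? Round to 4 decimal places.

0.0562

The likelihood of the observed sequence under each hypothesis: P(data | bowl A) = (8/10)(7/9)(6/8)(5/7) = 1/3; P(data | bowl B) = (8/10)(7/9)(6/8)(5/7) = 1/3; P(data | bowl C) = (5/9)(4/8)(3/7)(2/6) = 5/126.
The prior-weighted likelihoods are 1/3 · 1/3 = 1/9, 1/3 · 1/3 = 1/9, 1/3 · 5/126 = 5/378; with total 89/378.
By Bayes' rule, P(bowl C | data) = (5/378) / (89/378) = 5/89.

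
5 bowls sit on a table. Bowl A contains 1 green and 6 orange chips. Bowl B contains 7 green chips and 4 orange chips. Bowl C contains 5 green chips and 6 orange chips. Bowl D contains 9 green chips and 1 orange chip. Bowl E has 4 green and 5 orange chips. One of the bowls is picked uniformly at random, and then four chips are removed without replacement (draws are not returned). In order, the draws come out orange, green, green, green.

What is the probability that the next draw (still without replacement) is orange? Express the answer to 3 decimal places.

0.377

Compute the likelihood of the observed sequence for each case: P(data | bowl A) = (6/7)(1/6)(0/5) = 0; P(data | bowl B) = (4/11)(7/10)(6/9)(5/8) = 0.10606; P(data | bowl C) = (6/11)(5/10)(4/9)(3/8) = 0.045455; P(data | bowl D) = (1/10)(9/9)(8/8)(7/7) = 0.1; P(data | bowl E) = (5/9)(4/8)(3/7)(2/6) = 0.039683.
The prior-weighted likelihoods are 1/5 · 0 = 0, 1/5 · 0.10606 = 0.021212, 1/5 · 0.045455 = 0.0090909, 1/5 · 0.1 = 0.02, 1/5 · 0.039683 = 0.0079365; these sum to 0.05824.
Dividing through by the total gives posterior P(bowl A | data) = 0, P(bowl B | data) = 0.36422, P(bowl C | data) = 0.1561, P(bowl D | data) = 0.34341, P(bowl E | data) = 0.13627.
So P(orange next | data) = Σ P(orange next | H) P(H | data) = (3/7)(0.36422) + (5/7)(0.1561) + (0)(0.34341) + (4/5)(0.13627) = 0.37661.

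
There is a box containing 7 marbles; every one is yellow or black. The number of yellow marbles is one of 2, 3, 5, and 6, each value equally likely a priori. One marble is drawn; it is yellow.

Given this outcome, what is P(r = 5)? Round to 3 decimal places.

The likelihood of this draw under each hypothesis: P(data | r = 2) = (2/7) = 2/7; P(data | r = 3) = (3/7) = 3/7; P(data | r = 5) = (5/7) = 5/7; P(data | r = 6) = (6/7) = 6/7.
The prior-weighted likelihoods are 1/4 · 2/7 = 1/14, 1/4 · 3/7 = 3/28, 1/4 · 5/7 = 5/28, 1/4 · 6/7 = 3/14; these sum to 4/7.
By Bayes' rule, P(r = 5 | data) = (5/28) / (4/7) = 5/16.

0.313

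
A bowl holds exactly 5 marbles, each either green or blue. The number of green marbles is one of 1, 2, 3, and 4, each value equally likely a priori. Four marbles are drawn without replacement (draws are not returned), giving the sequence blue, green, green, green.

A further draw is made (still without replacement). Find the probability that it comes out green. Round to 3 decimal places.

For each hypothesis, P(data | H) works out to: P(data | r = 1) = (4/5)(1/4)(0/3) = 0; P(data | r = 2) = (3/5)(2/4)(1/3)(0/2) = 0; P(data | r = 3) = (2/5)(3/4)(2/3)(1/2) = 1/10; P(data | r = 4) = (1/5)(4/4)(3/3)(2/2) = 1/5.
Multiplying each by its prior: 1/4 · 0 = 0, 1/4 · 0 = 0, 1/4 · 1/10 = 1/40, 1/4 · 1/5 = 1/20; summing to 3/40.
The posterior is then P(r = 1 | data) = 0, P(r = 2 | data) = 0, P(r = 3 | data) = 1/3, P(r = 4 | data) = 2/3.
The predictive probability is P(green next | data) = (0)(1/3) + (1)(2/3) = 2/3.

0.667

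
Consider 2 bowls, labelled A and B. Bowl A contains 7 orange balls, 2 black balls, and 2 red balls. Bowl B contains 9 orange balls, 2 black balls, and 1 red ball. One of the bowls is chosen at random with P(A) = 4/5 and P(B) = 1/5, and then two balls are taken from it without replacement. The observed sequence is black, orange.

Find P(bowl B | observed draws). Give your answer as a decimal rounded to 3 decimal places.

Under each hypothesis, the probability of the observed sequence is: P(data | bowl A) = (2/11)(7/10) = 7/55; P(data | bowl B) = (2/12)(9/11) = 3/22.
Weighting by the prior gives 4/5 · 7/55 = 28/275, 1/5 · 3/22 = 3/110; with total 71/550.
So P(bowl B | data) = (3/110) / (71/550) = 15/71.

0.211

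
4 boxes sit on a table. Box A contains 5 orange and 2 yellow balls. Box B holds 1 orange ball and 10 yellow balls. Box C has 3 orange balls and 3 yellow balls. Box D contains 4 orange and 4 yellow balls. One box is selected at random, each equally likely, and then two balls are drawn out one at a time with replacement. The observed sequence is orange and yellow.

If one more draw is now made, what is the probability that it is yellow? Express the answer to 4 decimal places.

Under each hypothesis, the probability of the observed sequence is: P(data | box A) = (5/7)(2/7) = 0.20408; P(data | box B) = (1/11)(10/11) = 0.082645; P(data | box C) = (3/6)(3/6) = 0.25; P(data | box D) = (4/8)(4/8) = 0.25.
The prior-weighted likelihoods are 1/4 · 0.20408 = 0.05102, 1/4 · 0.082645 = 0.020661, 1/4 · 0.25 = 0.0625, 1/4 · 0.25 = 0.0625; with total 0.19668.
Dividing through by the total gives posterior P(box A | data) = 0.25941, P(box B | data) = 0.10505, P(box C | data) = 0.31777, P(box D | data) = 0.31777.
The predictive probability is P(yellow next | data) = (2/7)(0.25941) + (10/11)(0.10505) + (1/2)(0.31777) + (1/2)(0.31777) = 0.48739.

0.4874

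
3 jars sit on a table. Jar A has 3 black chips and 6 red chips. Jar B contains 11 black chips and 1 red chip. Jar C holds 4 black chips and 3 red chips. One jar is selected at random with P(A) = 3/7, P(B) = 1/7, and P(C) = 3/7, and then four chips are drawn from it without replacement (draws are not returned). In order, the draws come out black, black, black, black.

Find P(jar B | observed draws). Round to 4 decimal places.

The likelihood of the observed sequence under each hypothesis: P(data | jar A) = (3/9)(2/8)(1/7)(0/6) = 0; P(data | jar B) = (11/12)(10/11)(9/10)(8/9) = 2/3; P(data | jar C) = (4/7)(3/6)(2/5)(1/4) = 1/35.
Multiplying each by its prior: 3/7 · 0 = 0, 1/7 · 2/3 = 2/21, 3/7 · 1/35 = 3/245; these sum to 79/735.
Hence P(jar B | data) = (2/21) / (79/735) = 70/79.

0.8861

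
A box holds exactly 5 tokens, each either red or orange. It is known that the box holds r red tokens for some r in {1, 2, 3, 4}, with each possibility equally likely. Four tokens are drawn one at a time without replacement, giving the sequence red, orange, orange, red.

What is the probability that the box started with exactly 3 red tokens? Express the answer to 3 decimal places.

Under each hypothesis, the probability of the observed sequence is: P(data | r = 1) = (1/5)(4/4)(3/3)(0/2) = 0; P(data | r = 2) = (2/5)(3/4)(2/3)(1/2) = 1/10; P(data | r = 3) = (3/5)(2/4)(1/3)(2/2) = 1/10; P(data | r = 4) = (4/5)(1/4)(0/3) = 0.
Weighting by the prior gives 1/4 · 0 = 0, 1/4 · 1/10 = 1/40, 1/4 · 1/10 = 1/40, 1/4 · 0 = 0; with total 1/20.
So P(r = 3 | data) = (1/40) / (1/20) = 1/2.

0.500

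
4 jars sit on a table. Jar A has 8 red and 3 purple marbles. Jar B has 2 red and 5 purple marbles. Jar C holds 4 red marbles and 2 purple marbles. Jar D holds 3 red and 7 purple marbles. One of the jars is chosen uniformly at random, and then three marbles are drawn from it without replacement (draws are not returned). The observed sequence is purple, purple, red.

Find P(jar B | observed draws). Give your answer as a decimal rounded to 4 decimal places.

The likelihood of the observed sequence under each hypothesis: P(data | jar A) = (3/11)(2/10)(8/9) = 0.048485; P(data | jar B) = (5/7)(4/6)(2/5) = 0.19048; P(data | jar C) = (2/6)(1/5)(4/4) = 0.066667; P(data | jar D) = (7/10)(6/9)(3/8) = 0.175.
Multiplying each by its prior: 1/4 · 0.048485 = 0.012121, 1/4 · 0.19048 = 0.047619, 1/4 · 0.066667 = 0.016667, 1/4 · 0.175 = 0.04375; with total 0.12016.
Therefore the posterior P(jar B | data) = (0.047619) / (0.12016) = 0.39631.

0.3963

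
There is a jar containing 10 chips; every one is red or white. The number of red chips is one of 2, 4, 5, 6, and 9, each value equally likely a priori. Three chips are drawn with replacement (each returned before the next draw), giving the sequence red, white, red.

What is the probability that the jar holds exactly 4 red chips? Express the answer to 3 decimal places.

0.201

Under each hypothesis, the probability of the observed sequence is: P(data | r = 2) = (2/10)(8/10)(2/10) = 0.032; P(data | r = 4) = (4/10)(6/10)(4/10) = 0.096; P(data | r = 5) = (5/10)(5/10)(5/10) = 0.125; P(data | r = 6) = (6/10)(4/10)(6/10) = 0.144; P(data | r = 9) = (9/10)(1/10)(9/10) = 0.081.
Multiplying each by its prior: 1/5 · 0.032 = 0.0064, 1/5 · 0.096 = 0.0192, 1/5 · 0.125 = 0.025, 1/5 · 0.144 = 0.0288, 1/5 · 0.081 = 0.0162; these sum to 0.0956.
Therefore the posterior P(r = 4 | data) = (0.0192) / (0.0956) = 0.20084.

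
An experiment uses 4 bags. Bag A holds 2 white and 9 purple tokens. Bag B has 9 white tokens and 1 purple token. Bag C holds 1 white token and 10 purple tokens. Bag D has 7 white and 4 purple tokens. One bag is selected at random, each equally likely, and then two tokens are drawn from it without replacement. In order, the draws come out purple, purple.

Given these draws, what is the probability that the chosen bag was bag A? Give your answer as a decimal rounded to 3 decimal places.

0.414

The likelihood of the observed sequence under each hypothesis: P(data | bag A) = (9/11)(8/10) = 36/55; P(data | bag B) = (1/10)(0/9) = 0; P(data | bag C) = (10/11)(9/10) = 9/11; P(data | bag D) = (4/11)(3/10) = 6/55.
Weighting by the prior gives 1/4 · 36/55 = 9/55, 1/4 · 0 = 0, 1/4 · 9/11 = 9/44, 1/4 · 6/55 = 3/110; with total 87/220.
So P(bag A | data) = (9/55) / (87/220) = 12/29.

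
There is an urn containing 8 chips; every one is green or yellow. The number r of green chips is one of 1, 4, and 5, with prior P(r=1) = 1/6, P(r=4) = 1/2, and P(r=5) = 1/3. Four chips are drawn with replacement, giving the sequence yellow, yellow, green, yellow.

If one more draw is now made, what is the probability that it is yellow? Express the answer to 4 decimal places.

Under each hypothesis, the probability of the observed sequence is: P(data | r = 1) = (7/8)(7/8)(1/8)(7/8) = 0.08374; P(data | r = 4) = (4/8)(4/8)(4/8)(4/8) = 0.0625; P(data | r = 5) = (3/8)(3/8)(5/8)(3/8) = 0.032959.
Weighting by the prior gives 1/6 · 0.08374 = 0.013957, 1/2 · 0.0625 = 0.03125, 1/3 · 0.032959 = 0.010986; with total 0.056193.
Dividing through by the total gives posterior P(r = 1 | data) = 0.24837, P(r = 4 | data) = 0.55612, P(r = 5 | data) = 0.19551.
The predictive probability is P(yellow next | data) = (7/8)(0.24837) + (1/2)(0.55612) + (3/8)(0.19551) = 0.5687.

0.5687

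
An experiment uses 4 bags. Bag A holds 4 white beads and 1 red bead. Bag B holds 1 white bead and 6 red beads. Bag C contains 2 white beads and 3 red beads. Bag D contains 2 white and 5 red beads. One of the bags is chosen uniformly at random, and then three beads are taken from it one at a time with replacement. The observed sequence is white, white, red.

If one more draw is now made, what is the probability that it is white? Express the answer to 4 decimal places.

0.5335

Compute the likelihood of the observed sequence for each case: P(data | bag A) = (4/5)(4/5)(1/5) = 0.128; P(data | bag B) = (1/7)(1/7)(6/7) = 0.017493; P(data | bag C) = (2/5)(2/5)(3/5) = 0.096; P(data | bag D) = (2/7)(2/7)(5/7) = 0.058309.
The prior-weighted likelihoods are 1/4 · 0.128 = 0.032, 1/4 · 0.017493 = 0.0043732, 1/4 · 0.096 = 0.024, 1/4 · 0.058309 = 0.014577; with total 0.07495.
Dividing through by the total gives posterior P(bag A | data) = 0.42695, P(bag B | data) = 0.058348, P(bag C | data) = 0.32021, P(bag D | data) = 0.19449.
So P(white next | data) = Σ P(white next | H) P(H | data) = (4/5)(0.42695) + (1/7)(0.058348) + (2/5)(0.32021) + (2/7)(0.19449) = 0.53355.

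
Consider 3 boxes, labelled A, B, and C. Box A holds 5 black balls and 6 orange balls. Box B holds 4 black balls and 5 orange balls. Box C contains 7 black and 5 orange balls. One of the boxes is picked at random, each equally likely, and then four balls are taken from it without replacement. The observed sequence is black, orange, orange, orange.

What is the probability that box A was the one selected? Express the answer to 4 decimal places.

0.3977

Compute the likelihood of the observed sequence for each case: P(data | box A) = (5/11)(6/10)(5/9)(4/8) = 5/66; P(data | box B) = (4/9)(5/8)(4/7)(3/6) = 5/63; P(data | box C) = (7/12)(5/11)(4/10)(3/9) = 7/198.
Multiplying each by its prior: 1/3 · 5/66 = 5/198, 1/3 · 5/63 = 5/189, 1/3 · 7/198 = 7/594; with total 4/63.
Therefore the posterior P(box A | data) = (5/198) / (4/63) = 35/88.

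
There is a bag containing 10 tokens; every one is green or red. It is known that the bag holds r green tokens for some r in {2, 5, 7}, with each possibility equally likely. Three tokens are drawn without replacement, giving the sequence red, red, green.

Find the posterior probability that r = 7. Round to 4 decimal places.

0.1654

The likelihood of the observed sequence under each hypothesis: P(data | r = 2) = (8/10)(7/9)(2/8) = 0.15556; P(data | r = 5) = (5/10)(4/9)(5/8) = 0.13889; P(data | r = 7) = (3/10)(2/9)(7/8) = 0.058333.
The prior-weighted likelihoods are 1/3 · 0.15556 = 0.051852, 1/3 · 0.13889 = 0.046296, 1/3 · 0.058333 = 0.019444; these sum to 0.11759.
Therefore the posterior P(r = 7 | data) = (0.019444) / (0.11759) = 0.16535.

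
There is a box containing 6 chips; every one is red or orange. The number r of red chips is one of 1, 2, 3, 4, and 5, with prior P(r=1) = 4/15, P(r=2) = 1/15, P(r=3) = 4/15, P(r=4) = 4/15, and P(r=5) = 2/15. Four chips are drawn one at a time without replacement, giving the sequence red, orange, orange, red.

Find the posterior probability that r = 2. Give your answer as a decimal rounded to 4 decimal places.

0.0909

Compute the likelihood of the observed sequence for each case: P(data | r = 1) = (1/6)(5/5)(4/4)(0/3) = 0; P(data | r = 2) = (2/6)(4/5)(3/4)(1/3) = 1/15; P(data | r = 3) = (3/6)(3/5)(2/4)(2/3) = 1/10; P(data | r = 4) = (4/6)(2/5)(1/4)(3/3) = 1/15; P(data | r = 5) = (5/6)(1/5)(0/4) = 0.
The prior-weighted likelihoods are 4/15 · 0 = 0, 1/15 · 1/15 = 1/225, 4/15 · 1/10 = 2/75, 4/15 · 1/15 = 4/225, 2/15 · 0 = 0; with total 11/225.
So P(r = 2 | data) = (1/225) / (11/225) = 1/11.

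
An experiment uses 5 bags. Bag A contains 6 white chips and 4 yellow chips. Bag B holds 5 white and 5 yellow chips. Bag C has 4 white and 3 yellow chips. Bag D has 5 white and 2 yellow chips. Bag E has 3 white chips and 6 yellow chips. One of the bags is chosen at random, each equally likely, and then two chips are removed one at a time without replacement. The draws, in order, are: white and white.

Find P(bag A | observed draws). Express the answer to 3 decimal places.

0.238

Under each hypothesis, the probability of the observed sequence is: P(data | bag A) = (6/10)(5/9) = 0.33333; P(data | bag B) = (5/10)(4/9) = 0.22222; P(data | bag C) = (4/7)(3/6) = 0.28571; P(data | bag D) = (5/7)(4/6) = 0.47619; P(data | bag E) = (3/9)(2/8) = 0.083333.
Weighting by the prior gives 1/5 · 0.33333 = 0.066667, 1/5 · 0.22222 = 0.044444, 1/5 · 0.28571 = 0.057143, 1/5 · 0.47619 = 0.095238, 1/5 · 0.083333 = 0.016667; these sum to 0.28016.
So P(bag A | data) = (0.066667) / (0.28016) = 0.23796.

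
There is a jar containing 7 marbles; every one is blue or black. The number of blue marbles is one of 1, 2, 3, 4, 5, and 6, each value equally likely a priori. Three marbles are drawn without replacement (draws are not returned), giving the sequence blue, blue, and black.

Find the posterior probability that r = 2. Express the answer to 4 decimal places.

For each hypothesis, P(data | H) works out to: P(data | r = 1) = (1/7)(0/6) = 0; P(data | r = 2) = (2/7)(1/6)(5/5) = 1/21; P(data | r = 3) = (3/7)(2/6)(4/5) = 4/35; P(data | r = 4) = (4/7)(3/6)(3/5) = 6/35; P(data | r = 5) = (5/7)(4/6)(2/5) = 4/21; P(data | r = 6) = (6/7)(5/6)(1/5) = 1/7.
The prior-weighted likelihoods are 1/6 · 0 = 0, 1/6 · 1/21 = 1/126, 1/6 · 4/35 = 2/105, 1/6 · 6/35 = 1/35, 1/6 · 4/21 = 2/63, 1/6 · 1/7 = 1/42; summing to 1/9.
So P(r = 2 | data) = (1/126) / (1/9) = 1/14.

0.0714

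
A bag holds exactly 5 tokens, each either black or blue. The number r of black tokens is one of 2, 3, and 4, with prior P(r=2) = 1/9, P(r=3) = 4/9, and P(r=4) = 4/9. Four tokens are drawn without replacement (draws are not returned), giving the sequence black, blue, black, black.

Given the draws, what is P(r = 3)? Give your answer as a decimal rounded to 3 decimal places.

0.333

Compute the likelihood of the observed sequence for each case: P(data | r = 2) = (2/5)(3/4)(1/3)(0/2) = 0; P(data | r = 3) = (3/5)(2/4)(2/3)(1/2) = 1/10; P(data | r = 4) = (4/5)(1/4)(3/3)(2/2) = 1/5.
The prior-weighted likelihoods are 1/9 · 0 = 0, 4/9 · 1/10 = 2/45, 4/9 · 1/5 = 4/45; summing to 2/15.
So P(r = 3 | data) = (2/45) / (2/15) = 1/3.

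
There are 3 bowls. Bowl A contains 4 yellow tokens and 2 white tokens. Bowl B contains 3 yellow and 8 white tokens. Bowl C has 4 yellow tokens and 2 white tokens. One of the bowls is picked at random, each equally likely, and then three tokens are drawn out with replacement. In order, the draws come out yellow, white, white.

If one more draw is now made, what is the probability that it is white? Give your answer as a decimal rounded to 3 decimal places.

0.528

The likelihood of the observed sequence under each hypothesis: P(data | bowl A) = (4/6)(2/6)(2/6) = 0.074074; P(data | bowl B) = (3/11)(8/11)(8/11) = 0.14425; P(data | bowl C) = (4/6)(2/6)(2/6) = 0.074074.
Weighting by the prior gives 1/3 · 0.074074 = 0.024691, 1/3 · 0.14425 = 0.048084, 1/3 · 0.074074 = 0.024691; summing to 0.097467.
The posterior is then P(bowl A | data) = 0.25333, P(bowl B | data) = 0.49334, P(bowl C | data) = 0.25333.
So P(white next | data) = Σ P(white next | H) P(H | data) = (1/3)(0.25333) + (8/11)(0.49334) + (1/3)(0.25333) = 0.52768.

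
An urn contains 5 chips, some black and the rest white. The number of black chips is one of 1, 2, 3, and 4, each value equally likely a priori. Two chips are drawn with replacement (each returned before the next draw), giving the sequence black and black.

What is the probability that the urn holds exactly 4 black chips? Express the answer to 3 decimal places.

0.533

For each hypothesis, P(data | H) works out to: P(data | r = 1) = (1/5)(1/5) = 1/25; P(data | r = 2) = (2/5)(2/5) = 4/25; P(data | r = 3) = (3/5)(3/5) = 9/25; P(data | r = 4) = (4/5)(4/5) = 16/25.
Multiplying each by its prior: 1/4 · 1/25 = 1/100, 1/4 · 4/25 = 1/25, 1/4 · 9/25 = 9/100, 1/4 · 16/25 = 4/25; these sum to 3/10.
Hence P(r = 4 | data) = (4/25) / (3/10) = 8/15.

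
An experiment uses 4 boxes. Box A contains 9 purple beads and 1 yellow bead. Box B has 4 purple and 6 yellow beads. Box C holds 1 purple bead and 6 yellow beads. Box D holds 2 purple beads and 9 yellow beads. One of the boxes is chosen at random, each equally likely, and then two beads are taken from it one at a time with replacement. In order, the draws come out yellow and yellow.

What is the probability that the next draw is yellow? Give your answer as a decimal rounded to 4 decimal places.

0.7860

For each hypothesis, P(data | H) works out to: P(data | box A) = (1/10)(1/10) = 0.01; P(data | box B) = (6/10)(6/10) = 0.36; P(data | box C) = (6/7)(6/7) = 0.73469; P(data | box D) = (9/11)(9/11) = 0.66942.
Weighting by the prior gives 1/4 · 0.01 = 0.0025, 1/4 · 0.36 = 0.09, 1/4 · 0.73469 = 0.18367, 1/4 · 0.66942 = 0.16736; with total 0.44353.
Normalising, the posterior is P(box A | data) = 0.0056366, P(box B | data) = 0.20292, P(box C | data) = 0.41412, P(box D | data) = 0.37733.
Averaging over the posterior, P(yellow next | data) = (1/10)(0.0056366) + (3/5)(0.20292) + (6/7)(0.41412) + (9/11)(0.37733) = 0.786.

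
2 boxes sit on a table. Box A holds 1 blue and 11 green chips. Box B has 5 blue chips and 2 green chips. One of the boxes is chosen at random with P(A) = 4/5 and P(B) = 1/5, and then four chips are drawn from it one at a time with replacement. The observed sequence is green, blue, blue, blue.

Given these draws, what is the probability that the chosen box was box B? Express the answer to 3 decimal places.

0.980

Compute the likelihood of the observed sequence for each case: P(data | box A) = (11/12)(1/12)(1/12)(1/12) = 0.00053048; P(data | box B) = (2/7)(5/7)(5/7)(5/7) = 0.10412.
The prior-weighted likelihoods are 4/5 · 0.00053048 = 0.00042438, 1/5 · 0.10412 = 0.020825; with total 0.021249.
So P(box B | data) = (0.020825) / (0.021249) = 0.98003.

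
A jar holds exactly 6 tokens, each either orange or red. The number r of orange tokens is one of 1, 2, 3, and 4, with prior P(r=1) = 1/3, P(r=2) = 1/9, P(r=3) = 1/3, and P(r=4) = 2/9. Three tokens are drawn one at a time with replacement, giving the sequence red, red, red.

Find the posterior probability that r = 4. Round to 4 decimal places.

For each hypothesis, P(data | H) works out to: P(data | r = 1) = (5/6)(5/6)(5/6) = 125/216; P(data | r = 2) = (4/6)(4/6)(4/6) = 8/27; P(data | r = 3) = (3/6)(3/6)(3/6) = 1/8; P(data | r = 4) = (2/6)(2/6)(2/6) = 1/27.
The prior-weighted likelihoods are 1/3 · 125/216 = 125/648, 1/9 · 8/27 = 8/243, 1/3 · 1/8 = 1/24, 2/9 · 1/27 = 2/243; summing to 67/243.
Hence P(r = 4 | data) = (2/243) / (67/243) = 2/67.

0.0299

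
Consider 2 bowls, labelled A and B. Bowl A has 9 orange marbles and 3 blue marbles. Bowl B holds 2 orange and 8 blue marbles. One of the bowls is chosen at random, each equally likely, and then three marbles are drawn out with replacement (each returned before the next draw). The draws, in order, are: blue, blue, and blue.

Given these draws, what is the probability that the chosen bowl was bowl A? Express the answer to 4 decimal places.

0.0296

Compute the likelihood of the observed sequence for each case: P(data | bowl A) = (3/12)(3/12)(3/12) = 0.015625; P(data | bowl B) = (8/10)(8/10)(8/10) = 0.512.
The prior-weighted likelihoods are 1/2 · 0.015625 = 0.0078125, 1/2 · 0.512 = 0.256; summing to 0.26381.
Therefore the posterior P(bowl A | data) = (0.0078125) / (0.26381) = 0.029614.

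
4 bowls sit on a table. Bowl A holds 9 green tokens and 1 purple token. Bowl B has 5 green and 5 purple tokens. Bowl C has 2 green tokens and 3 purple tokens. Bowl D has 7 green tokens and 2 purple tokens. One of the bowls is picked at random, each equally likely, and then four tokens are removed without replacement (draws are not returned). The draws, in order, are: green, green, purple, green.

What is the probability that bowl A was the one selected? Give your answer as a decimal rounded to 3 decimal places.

Under each hypothesis, the probability of the observed sequence is: P(data | bowl A) = (9/10)(8/9)(1/8)(7/7) = 1/10; P(data | bowl B) = (5/10)(4/9)(5/8)(3/7) = 5/84; P(data | bowl C) = (2/5)(1/4)(3/3)(0/2) = 0; P(data | bowl D) = (7/9)(6/8)(2/7)(5/6) = 5/36.
Multiplying each by its prior: 1/4 · 1/10 = 1/40, 1/4 · 5/84 = 5/336, 1/4 · 0 = 0, 1/4 · 5/36 = 5/144; summing to 47/630.
By Bayes' rule, P(bowl A | data) = (1/40) / (47/630) = 63/188.

0.335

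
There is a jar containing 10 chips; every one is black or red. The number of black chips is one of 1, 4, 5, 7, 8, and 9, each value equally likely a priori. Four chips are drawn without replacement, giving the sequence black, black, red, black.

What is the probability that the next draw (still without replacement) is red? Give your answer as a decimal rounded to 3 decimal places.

For each hypothesis, P(data | H) works out to: P(data | r = 1) = (1/10)(0/9) = 0; P(data | r = 4) = (4/10)(3/9)(6/8)(2/7) = 1/35; P(data | r = 5) = (5/10)(4/9)(5/8)(3/7) = 5/84; P(data | r = 7) = (7/10)(6/9)(3/8)(5/7) = 1/8; P(data | r = 8) = (8/10)(7/9)(2/8)(6/7) = 2/15; P(data | r = 9) = (9/10)(8/9)(1/8)(7/7) = 1/10.
Multiplying each by its prior: 1/6 · 0 = 0, 1/6 · 1/35 = 1/210, 1/6 · 5/84 = 5/504, 1/6 · 1/8 = 1/48, 1/6 · 2/15 = 1/45, 1/6 · 1/10 = 1/60; summing to 25/336.
The posterior is then P(r = 1 | data) = 0, P(r = 4 | data) = 8/125, P(r = 5 | data) = 2/15, P(r = 7 | data) = 7/25, P(r = 8 | data) = 112/375, P(r = 9 | data) = 28/125.
Averaging over the posterior, P(red next | data) = (5/6)(8/125) + (2/3)(2/15) + (1/3)(7/25) + (1/6)(112/375) + (0)(28/125) = 107/375.

0.285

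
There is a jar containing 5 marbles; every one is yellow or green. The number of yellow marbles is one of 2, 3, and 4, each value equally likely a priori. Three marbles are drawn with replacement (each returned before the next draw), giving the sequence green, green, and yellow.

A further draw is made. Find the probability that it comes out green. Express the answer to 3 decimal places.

0.482

Under each hypothesis, the probability of the observed sequence is: P(data | r = 2) = (3/5)(3/5)(2/5) = 18/125; P(data | r = 3) = (2/5)(2/5)(3/5) = 12/125; P(data | r = 4) = (1/5)(1/5)(4/5) = 4/125.
Multiplying each by its prior: 1/3 · 18/125 = 6/125, 1/3 · 12/125 = 4/125, 1/3 · 4/125 = 4/375; these sum to 34/375.
Normalising, the posterior is P(r = 2 | data) = 9/17, P(r = 3 | data) = 6/17, P(r = 4 | data) = 2/17.
The predictive probability is P(green next | data) = (3/5)(9/17) + (2/5)(6/17) + (1/5)(2/17) = 41/85.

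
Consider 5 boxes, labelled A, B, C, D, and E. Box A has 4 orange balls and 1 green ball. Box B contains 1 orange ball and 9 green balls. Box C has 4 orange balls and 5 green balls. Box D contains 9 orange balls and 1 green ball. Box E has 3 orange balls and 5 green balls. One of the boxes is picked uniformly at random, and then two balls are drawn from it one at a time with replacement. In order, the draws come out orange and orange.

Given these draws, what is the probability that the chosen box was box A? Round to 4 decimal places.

Under each hypothesis, the probability of the observed sequence is: P(data | box A) = (4/5)(4/5) = 0.64; P(data | box B) = (1/10)(1/10) = 0.01; P(data | box C) = (4/9)(4/9) = 0.19753; P(data | box D) = (9/10)(9/10) = 0.81; P(data | box E) = (3/8)(3/8) = 0.14062.
Multiplying each by its prior: 1/5 · 0.64 = 0.128, 1/5 · 0.01 = 0.002, 1/5 · 0.19753 = 0.039506, 1/5 · 0.81 = 0.162, 1/5 · 0.14062 = 0.028125; with total 0.35963.
Therefore the posterior P(box A | data) = (0.128) / (0.35963) = 0.35592.

0.3559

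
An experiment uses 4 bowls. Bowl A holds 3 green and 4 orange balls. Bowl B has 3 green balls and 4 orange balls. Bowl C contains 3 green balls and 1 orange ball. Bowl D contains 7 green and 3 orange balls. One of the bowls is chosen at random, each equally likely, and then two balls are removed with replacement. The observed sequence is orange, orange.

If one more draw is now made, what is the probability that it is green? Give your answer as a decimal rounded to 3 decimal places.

The likelihood of the observed sequence under each hypothesis: P(data | bowl A) = (4/7)(4/7) = 0.32653; P(data | bowl B) = (4/7)(4/7) = 0.32653; P(data | bowl C) = (1/4)(1/4) = 0.0625; P(data | bowl D) = (3/10)(3/10) = 0.09.
The prior-weighted likelihoods are 1/4 · 0.32653 = 0.081633, 1/4 · 0.32653 = 0.081633, 1/4 · 0.0625 = 0.015625, 1/4 · 0.09 = 0.0225; with total 0.20139.
Normalising, the posterior is P(bowl A | data) = 0.40535, P(bowl B | data) = 0.40535, P(bowl C | data) = 0.077586, P(bowl D | data) = 0.11172.
So P(green next | data) = Σ P(green next | H) P(H | data) = (3/7)(0.40535) + (3/7)(0.40535) + (3/4)(0.077586) + (7/10)(0.11172) = 0.48383.

0.484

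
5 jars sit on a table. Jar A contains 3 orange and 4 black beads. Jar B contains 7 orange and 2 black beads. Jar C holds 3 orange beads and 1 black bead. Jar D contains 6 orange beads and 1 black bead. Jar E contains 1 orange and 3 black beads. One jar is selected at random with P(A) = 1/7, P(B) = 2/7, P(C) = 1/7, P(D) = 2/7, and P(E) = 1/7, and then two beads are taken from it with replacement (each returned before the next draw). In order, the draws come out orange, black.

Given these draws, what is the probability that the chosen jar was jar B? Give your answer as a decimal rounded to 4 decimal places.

0.2856

Under each hypothesis, the probability of the observed sequence is: P(data | jar A) = (3/7)(4/7) = 0.2449; P(data | jar B) = (7/9)(2/9) = 0.17284; P(data | jar C) = (3/4)(1/4) = 0.1875; P(data | jar D) = (6/7)(1/7) = 0.12245; P(data | jar E) = (1/4)(3/4) = 0.1875.
Weighting by the prior gives 1/7 · 0.2449 = 0.034985, 2/7 · 0.17284 = 0.049383, 1/7 · 0.1875 = 0.026786, 2/7 · 0.12245 = 0.034985, 1/7 · 0.1875 = 0.026786; summing to 0.17292.
So P(jar B | data) = (0.049383) / (0.17292) = 0.28557.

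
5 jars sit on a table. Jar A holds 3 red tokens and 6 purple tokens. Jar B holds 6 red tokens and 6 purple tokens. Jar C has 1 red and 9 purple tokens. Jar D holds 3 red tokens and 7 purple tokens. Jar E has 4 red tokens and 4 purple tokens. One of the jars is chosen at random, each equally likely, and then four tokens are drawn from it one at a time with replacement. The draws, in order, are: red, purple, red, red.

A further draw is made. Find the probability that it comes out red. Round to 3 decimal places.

For each hypothesis, P(data | H) works out to: P(data | jar A) = (3/9)(6/9)(3/9)(3/9) = 0.024691; P(data | jar B) = (6/12)(6/12)(6/12)(6/12) = 0.0625; P(data | jar C) = (1/10)(9/10)(1/10)(1/10) = 0.0009; P(data | jar D) = (3/10)(7/10)(3/10)(3/10) = 0.0189; P(data | jar E) = (4/8)(4/8)(4/8)(4/8) = 0.0625.
The prior-weighted likelihoods are 1/5 · 0.024691 = 0.0049383, 1/5 · 0.0625 = 0.0125, 1/5 · 0.0009 = 0.00018, 1/5 · 0.0189 = 0.00378, 1/5 · 0.0625 = 0.0125; these sum to 0.033898.
Dividing through by the total gives posterior P(jar A | data) = 0.14568, P(jar B | data) = 0.36875, P(jar C | data) = 0.00531, P(jar D | data) = 0.11151, P(jar E | data) = 0.36875.
The predictive probability is P(red next | data) = (1/3)(0.14568) + (1/2)(0.36875) + (1/10)(0.00531) + (3/10)(0.11151) + (1/2)(0.36875) = 0.45129.

0.451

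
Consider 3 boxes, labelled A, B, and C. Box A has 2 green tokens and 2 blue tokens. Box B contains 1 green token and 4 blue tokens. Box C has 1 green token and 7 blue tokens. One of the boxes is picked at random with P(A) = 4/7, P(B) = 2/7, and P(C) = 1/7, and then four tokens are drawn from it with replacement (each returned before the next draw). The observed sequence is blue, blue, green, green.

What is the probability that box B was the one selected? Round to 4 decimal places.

0.1635

Compute the likelihood of the observed sequence for each case: P(data | box A) = (2/4)(2/4)(2/4)(2/4) = 0.0625; P(data | box B) = (4/5)(4/5)(1/5)(1/5) = 0.0256; P(data | box C) = (7/8)(7/8)(1/8)(1/8) = 0.011963.
Weighting by the prior gives 4/7 · 0.0625 = 0.035714, 2/7 · 0.0256 = 0.0073143, 1/7 · 0.011963 = 0.001709; these sum to 0.044738.
By Bayes' rule, P(box B | data) = (0.0073143) / (0.044738) = 0.16349.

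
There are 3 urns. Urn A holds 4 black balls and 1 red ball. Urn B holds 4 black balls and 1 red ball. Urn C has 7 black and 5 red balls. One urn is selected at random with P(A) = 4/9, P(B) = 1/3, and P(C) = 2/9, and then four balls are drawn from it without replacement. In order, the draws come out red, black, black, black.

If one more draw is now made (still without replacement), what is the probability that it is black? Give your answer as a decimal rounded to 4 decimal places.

Compute the likelihood of the observed sequence for each case: P(data | urn A) = (1/5)(4/4)(3/3)(2/2) = 0.2; P(data | urn B) = (1/5)(4/4)(3/3)(2/2) = 0.2; P(data | urn C) = (5/12)(7/11)(6/10)(5/9) = 0.088384.
Multiplying each by its prior: 4/9 · 0.2 = 0.088889, 1/3 · 0.2 = 0.066667, 2/9 · 0.088384 = 0.019641; summing to 0.1752.
Dividing through by the total gives posterior P(urn A | data) = 0.50737, P(urn B | data) = 0.38053, P(urn C | data) = 0.11211.
The predictive probability is P(black next | data) = (1)(0.50737) + (1)(0.38053) + (1/2)(0.11211) = 0.94395.

0.9439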